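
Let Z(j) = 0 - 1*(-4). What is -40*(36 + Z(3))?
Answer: -1600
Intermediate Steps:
Z(j) = 4 (Z(j) = 0 + 4 = 4)
-40*(36 + Z(3)) = -40*(36 + 4) = -40*40 = -1600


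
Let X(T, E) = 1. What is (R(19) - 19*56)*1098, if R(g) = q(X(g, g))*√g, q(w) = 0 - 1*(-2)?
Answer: -1168272 + 2196*√19 ≈ -1.1587e+6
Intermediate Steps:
q(w) = 2 (q(w) = 0 + 2 = 2)
R(g) = 2*√g
(R(19) - 19*56)*1098 = (2*√19 - 19*56)*1098 = (2*√19 - 1064)*1098 = (-1064 + 2*√19)*1098 = -1168272 + 2196*√19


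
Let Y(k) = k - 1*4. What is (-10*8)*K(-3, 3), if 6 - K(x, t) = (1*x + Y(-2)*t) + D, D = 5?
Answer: -1760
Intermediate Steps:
Y(k) = -4 + k (Y(k) = k - 4 = -4 + k)
K(x, t) = 1 - x + 6*t (K(x, t) = 6 - ((1*x + (-4 - 2)*t) + 5) = 6 - ((x - 6*t) + 5) = 6 - (5 + x - 6*t) = 6 + (-5 - x + 6*t) = 1 - x + 6*t)
(-10*8)*K(-3, 3) = (-10*8)*(1 - 1*(-3) + 6*3) = -80*(1 + 3 + 18) = -80*22 = -1760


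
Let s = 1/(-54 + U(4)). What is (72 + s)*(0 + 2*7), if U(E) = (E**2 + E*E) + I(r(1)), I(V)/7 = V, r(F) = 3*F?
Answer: 994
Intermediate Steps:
I(V) = 7*V
U(E) = 21 + 2*E**2 (U(E) = (E**2 + E*E) + 7*(3*1) = (E**2 + E**2) + 7*3 = 2*E**2 + 21 = 21 + 2*E**2)
s = -1 (s = 1/(-54 + (21 + 2*4**2)) = 1/(-54 + (21 + 2*16)) = 1/(-54 + (21 + 32)) = 1/(-54 + 53) = 1/(-1) = -1)
(72 + s)*(0 + 2*7) = (72 - 1)*(0 + 2*7) = 71*(0 + 14) = 71*14 = 994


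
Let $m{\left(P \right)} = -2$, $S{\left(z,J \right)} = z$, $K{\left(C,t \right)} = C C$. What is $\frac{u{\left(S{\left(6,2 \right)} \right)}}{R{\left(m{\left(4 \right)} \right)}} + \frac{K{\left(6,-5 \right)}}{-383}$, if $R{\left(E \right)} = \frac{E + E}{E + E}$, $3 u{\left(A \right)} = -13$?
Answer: $- \frac{5087}{1149} \approx -4.4273$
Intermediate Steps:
$K{\left(C,t \right)} = C^{2}$
$u{\left(A \right)} = - \frac{13}{3}$ ($u{\left(A \right)} = \frac{1}{3} \left(-13\right) = - \frac{13}{3}$)
$R{\left(E \right)} = 1$ ($R{\left(E \right)} = \frac{2 E}{2 E} = 2 E \frac{1}{2 E} = 1$)
$\frac{u{\left(S{\left(6,2 \right)} \right)}}{R{\left(m{\left(4 \right)} \right)}} + \frac{K{\left(6,-5 \right)}}{-383} = - \frac{13}{3 \cdot 1} + \frac{6^{2}}{-383} = \left(- \frac{13}{3}\right) 1 + 36 \left(- \frac{1}{383}\right) = - \frac{13}{3} - \frac{36}{383} = - \frac{5087}{1149}$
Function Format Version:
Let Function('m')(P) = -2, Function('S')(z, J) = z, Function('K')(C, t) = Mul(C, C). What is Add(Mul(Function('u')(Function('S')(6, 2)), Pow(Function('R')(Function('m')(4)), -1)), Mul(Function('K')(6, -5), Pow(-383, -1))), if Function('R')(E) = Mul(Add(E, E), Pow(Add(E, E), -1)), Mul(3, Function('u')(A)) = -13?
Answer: Rational(-5087, 1149) ≈ -4.4273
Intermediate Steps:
Function('K')(C, t) = Pow(C, 2)
Function('u')(A) = Rational(-13, 3) (Function('u')(A) = Mul(Rational(1, 3), -13) = Rational(-13, 3))
Function('R')(E) = 1 (Function('R')(E) = Mul(Mul(2, E), Pow(Mul(2, E), -1)) = Mul(Mul(2, E), Mul(Rational(1, 2), Pow(E, -1))) = 1)
Add(Mul(Function('u')(Function('S')(6, 2)), Pow(Function('R')(Function('m')(4)), -1)), Mul(Function('K')(6, -5), Pow(-383, -1))) = Add(Mul(Rational(-13, 3), Pow(1, -1)), Mul(Pow(6, 2), Pow(-383, -1))) = Add(Mul(Rational(-13, 3), 1), Mul(36, Rational(-1, 383))) = Add(Rational(-13, 3), Rational(-36, 383)) = Rational(-5087, 1149)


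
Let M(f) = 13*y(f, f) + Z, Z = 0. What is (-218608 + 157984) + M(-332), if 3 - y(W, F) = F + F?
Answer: -51953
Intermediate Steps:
y(W, F) = 3 - 2*F (y(W, F) = 3 - (F + F) = 3 - 2*F)
M(f) = 39 - 26*f (M(f) = 13*(3 - 2*f) + 0 = (39 - 26*f) + 0 = 39 - 26*f)
(-218608 + 157984) + M(-332) = (-218608 + 157984) + (39 - 26*(-332)) = -60624 + (39 + 8632) = -60624 + 8671 = -51953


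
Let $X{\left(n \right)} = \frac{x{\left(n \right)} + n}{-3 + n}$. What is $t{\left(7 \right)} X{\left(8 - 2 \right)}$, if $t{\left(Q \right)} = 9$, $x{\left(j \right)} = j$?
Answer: $36$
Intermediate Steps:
$X{\left(n \right)} = \frac{2 n}{-3 + n}$ ($X{\left(n \right)} = \frac{n + n}{-3 + n} = \frac{2 n}{-3 + n}$)
$t{\left(7 \right)} X{\left(8 - 2 \right)} = 9 \frac{2 \left(8 - 2\right)}{-3 + \left(8 - 2\right)} = 9 \cdot 2 \cdot 6 \frac{1}{-3 + 6} = 9 \cdot 2 \cdot 6 \cdot \frac{1}{3} = 9 \cdot 4 = 36$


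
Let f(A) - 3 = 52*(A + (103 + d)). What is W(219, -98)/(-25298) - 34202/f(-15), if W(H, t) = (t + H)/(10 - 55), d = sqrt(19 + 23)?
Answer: -178284957402347/23740029879930 + 1778504*sqrt(42)/20853673 ≈ -6.9572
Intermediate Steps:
d = sqrt(42) ≈ 6.4807
f(A) = 5359 + 52*A + 52*sqrt(42) (f(A) = 3 + 52*(A + (103 + sqrt(42))) = 3 + 52*(103 + A + sqrt(42)) = 3 + (5356 + 52*A + 52*sqrt(42)) = 5359 + 52*A + 52*sqrt(42))
W(H, t) = -H/45 - t/45 (W(H, t) = (H + t)/(-45) = (H + t)*(-1/45) = -H/45 - t/45)
W(219, -98)/(-25298) - 34202/f(-15) = (-1/45*219 - 1/45*(-98))/(-25298) - 34202/(5359 + 52*(-15) + 52*sqrt(42)) = (-73/15 + 98/45)*(-1/25298) - 34202/(5359 - 780 + 52*sqrt(42)) = -121/45*(-1/25298) - 34202/(4579 + 52*sqrt(42)) = 121/1138410 - 34202/(4579 + 52*sqrt(42))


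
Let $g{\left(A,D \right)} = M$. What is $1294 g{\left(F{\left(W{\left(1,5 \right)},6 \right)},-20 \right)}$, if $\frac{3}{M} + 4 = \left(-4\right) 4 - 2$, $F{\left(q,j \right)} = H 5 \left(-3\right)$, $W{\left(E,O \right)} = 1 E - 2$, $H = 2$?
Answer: $- \frac{1941}{11} \approx -176.45$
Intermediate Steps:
$W{\left(E,O \right)} = -2 + E$ ($W{\left(E,O \right)} = E - 2 = -2 + E$)
$F{\left(q,j \right)} = -30$ ($F{\left(q,j \right)} = 2 \cdot 5 \left(-3\right) = 10 \left(-3\right) = -30$)
$M = - \frac{3}{22}$ ($M = \frac{3}{-4 - 18} = \frac{3}{-22} = 3 \left(- \frac{1}{22}\right) = - \frac{3}{22} \approx -0.13636$)
$g{\left(A,D \right)} = - \frac{3}{22}$
$1294 g{\left(F{\left(W{\left(1,5 \right)},6 \right)},-20 \right)} = 1294 \left(- \frac{3}{22}\right) = - \frac{1941}{11}$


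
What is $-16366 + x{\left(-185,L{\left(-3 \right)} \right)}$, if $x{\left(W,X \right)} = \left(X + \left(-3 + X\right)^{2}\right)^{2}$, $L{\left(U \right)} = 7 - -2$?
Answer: $-14341$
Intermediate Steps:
$L{\left(U \right)} = 9$ ($L{\left(U \right)} = 7 + 2 = 9$)
$-16366 + x{\left(-185,L{\left(-3 \right)} \right)} = -16366 + \left(9 + \left(-3 + 9\right)^{2}\right)^{2} = -16366 + \left(9 + 6^{2}\right)^{2} = -16366 + \left(9 + 36\right)^{2} = -16366 + 45^{2} = -16366 + 2025 = -14341$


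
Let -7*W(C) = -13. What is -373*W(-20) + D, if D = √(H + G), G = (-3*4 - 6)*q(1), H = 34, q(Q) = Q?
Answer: -4821/7 ≈ -688.71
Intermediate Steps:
W(C) = 13/7 (W(C) = -⅐*(-13) = 13/7)
G = -18 (G = (-3*4 - 6)*1 = (-12 - 6)*1 = -18*1 = -18)
D = 4 (D = √(34 - 18) = √16 = 4)
-373*W(-20) + D = -373*13/7 + 4 = -4849/7 + 4 = -4821/7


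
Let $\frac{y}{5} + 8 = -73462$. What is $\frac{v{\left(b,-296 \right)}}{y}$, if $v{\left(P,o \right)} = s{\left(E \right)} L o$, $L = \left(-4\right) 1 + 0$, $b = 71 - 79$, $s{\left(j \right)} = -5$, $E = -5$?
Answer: $\frac{592}{36735} \approx 0.016115$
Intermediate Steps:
$y = -367350$ ($y = -40 + 5 \left(-73462\right) = -40 - 367310 = -367350$)
$b = -8$ ($b = 71 - 79 = -8$)
$L = -4$ ($L = -4 + 0 = -4$)
$v{\left(P,o \right)} = 20 o$ ($v{\left(P,o \right)} = \left(-5\right) \left(-4\right) o = 20 o$)
$\frac{v{\left(b,-296 \right)}}{y} = \frac{20 \left(-296\right)}{-367350} = \left(-5920\right) \left(- \frac{1}{367350}\right) = \frac{592}{36735}$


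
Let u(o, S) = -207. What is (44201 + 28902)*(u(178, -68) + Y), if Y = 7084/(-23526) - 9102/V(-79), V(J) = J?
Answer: -6255667216093/929277 ≈ -6.7318e+6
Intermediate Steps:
Y = 106787008/929277 (Y = 7084/(-23526) - 9102/(-79) = 7084*(-1/23526) - 9102*(-1/79) = -3542/11763 + 9102/79 = 106787008/929277 ≈ 114.91)
(44201 + 28902)*(u(178, -68) + Y) = (44201 + 28902)*(-207 + 106787008/929277) = 73103*(-85573331/929277) = -6255667216093/929277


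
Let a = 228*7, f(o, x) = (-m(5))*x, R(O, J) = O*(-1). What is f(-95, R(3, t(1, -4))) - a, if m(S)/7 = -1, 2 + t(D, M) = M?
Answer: -1617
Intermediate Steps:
t(D, M) = -2 + M
R(O, J) = -O
m(S) = -7 (m(S) = 7*(-1) = -7)
f(o, x) = 7*x (f(o, x) = (-1*(-7))*x = 7*x)
a = 1596
f(-95, R(3, t(1, -4))) - a = 7*(-1*3) - 1*1596 = 7*(-3) - 1596 = -21 - 1596 = -1617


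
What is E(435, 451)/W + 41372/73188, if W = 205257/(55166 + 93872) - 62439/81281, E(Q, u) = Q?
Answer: 2144303534244727/2999777103531 ≈ 714.82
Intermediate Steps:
W = 7377710535/12113957678 (W = 205257/149038 - 62439*1/81281 = 205257*(1/149038) - 62439/81281 = 205257/149038 - 62439/81281 = 7377710535/12113957678 ≈ 0.60903)
E(435, 451)/W + 41372/73188 = 435/(7377710535/12113957678) + 41372/73188 = 435*(12113957678/7377710535) + 41372*(1/73188) = 351304772662/491847369 + 10343/18297 = 2144303534244727/2999777103531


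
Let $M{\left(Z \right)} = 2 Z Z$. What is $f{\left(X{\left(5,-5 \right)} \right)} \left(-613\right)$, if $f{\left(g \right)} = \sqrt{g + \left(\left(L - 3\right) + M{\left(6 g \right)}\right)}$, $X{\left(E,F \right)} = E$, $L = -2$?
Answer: $- 18390 \sqrt{2} \approx -26007.0$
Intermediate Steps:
$M{\left(Z \right)} = 2 Z^{2}$
$f{\left(g \right)} = \sqrt{-5 + g + 72 g^{2}}$ ($f{\left(g \right)} = \sqrt{g + \left(\left(-2 - 3\right) + 2 \left(6 g\right)^{2}\right)} = \sqrt{g + \left(-5 + 2 \cdot 36 g^{2}\right)} = \sqrt{g + \left(-5 + 72 g^{2}\right)} = \sqrt{-5 + g + 72 g^{2}}$)
$f{\left(X{\left(5,-5 \right)} \right)} \left(-613\right) = \sqrt{-5 + 5 + 72 \cdot 5^{2}} \left(-613\right) = \sqrt{-5 + 5 + 72 \cdot 25} \left(-613\right) = \sqrt{-5 + 5 + 1800} \left(-613\right) = \sqrt{1800} \left(-613\right) = 30 \sqrt{2} \left(-613\right) = - 18390 \sqrt{2}$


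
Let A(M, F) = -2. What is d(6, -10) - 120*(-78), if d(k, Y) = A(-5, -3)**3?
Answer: 9352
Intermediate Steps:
d(k, Y) = -8 (d(k, Y) = (-2)**3 = -8)
d(6, -10) - 120*(-78) = -8 - 120*(-78) = -8 + 9360 = 9352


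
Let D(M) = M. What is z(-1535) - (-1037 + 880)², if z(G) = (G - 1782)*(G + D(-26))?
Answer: 5153188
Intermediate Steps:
z(G) = (-1782 + G)*(-26 + G) (z(G) = (G - 1782)*(G - 26) = (-1782 + G)*(-26 + G))
z(-1535) - (-1037 + 880)² = (46332 + (-1535)² - 1808*(-1535)) - (-1037 + 880)² = (46332 + 2356225 + 2775280) - 1*(-157)² = 5177837 - 1*24649 = 5177837 - 24649 = 5153188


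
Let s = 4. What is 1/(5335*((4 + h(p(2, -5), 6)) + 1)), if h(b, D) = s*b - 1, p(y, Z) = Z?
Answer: -1/85360 ≈ -1.1715e-5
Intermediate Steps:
h(b, D) = -1 + 4*b (h(b, D) = 4*b - 1 = -1 + 4*b)
1/(5335*((4 + h(p(2, -5), 6)) + 1)) = 1/(5335*((4 + (-1 + 4*(-5))) + 1)) = 1/(5335*((4 + (-1 - 20)) + 1)) = 1/(5335*((4 - 21) + 1)) = 1/(5335*(-17 + 1)) = 1/(5335*(-16)) = 1/(-85360) = -1/85360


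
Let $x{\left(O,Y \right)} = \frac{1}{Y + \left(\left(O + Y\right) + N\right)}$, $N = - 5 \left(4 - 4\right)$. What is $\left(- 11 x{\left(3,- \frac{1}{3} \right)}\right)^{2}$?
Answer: $\frac{1089}{49} \approx 22.224$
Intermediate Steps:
$N = 0$ ($N = \left(-5\right) 0 = 0$)
$x{\left(O,Y \right)} = \frac{1}{O + 2 Y}$ ($x{\left(O,Y \right)} = \frac{1}{Y + \left(\left(O + Y\right) + 0\right)} = \frac{1}{Y + \left(O + Y\right)} = \frac{1}{O + 2 Y}$)
$\left(- 11 x{\left(3,- \frac{1}{3} \right)}\right)^{2} = \left(- \frac{11}{3 + 2 \left(- \frac{1}{3}\right)}\right)^{2} = \left(- \frac{11}{3 - \frac{2}{3}}\right)^{2} = \left(- \frac{11}{\frac{7}{3}}\right)^{2} = \left(\left(-11\right) \frac{3}{7}\right)^{2} = \left(- \frac{33}{7}\right)^{2} = \frac{1089}{49}$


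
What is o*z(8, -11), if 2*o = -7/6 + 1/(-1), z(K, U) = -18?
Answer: 39/2 ≈ 19.500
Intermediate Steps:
o = -13/12 (o = (-7/6 + 1/(-1))/2 = (-7*1/6 + 1*(-1))/2 = (-7/6 - 1)/2 = (1/2)*(-13/6) = -13/12 ≈ -1.0833)
o*z(8, -11) = -13/12*(-18) = 39/2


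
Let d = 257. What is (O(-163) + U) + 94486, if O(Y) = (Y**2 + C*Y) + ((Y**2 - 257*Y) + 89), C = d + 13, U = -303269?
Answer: -157675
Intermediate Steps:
C = 270 (C = 257 + 13 = 270)
O(Y) = 89 + 2*Y**2 + 13*Y (O(Y) = (Y**2 + 270*Y) + ((Y**2 - 257*Y) + 89) = (Y**2 + 270*Y) + (89 + Y**2 - 257*Y) = 89 + 2*Y**2 + 13*Y)
(O(-163) + U) + 94486 = ((89 + 2*(-163)**2 + 13*(-163)) - 303269) + 94486 = ((89 + 2*26569 - 2119) - 303269) + 94486 = ((89 + 53138 - 2119) - 303269) + 94486 = (51108 - 303269) + 94486 = -252161 + 94486 = -157675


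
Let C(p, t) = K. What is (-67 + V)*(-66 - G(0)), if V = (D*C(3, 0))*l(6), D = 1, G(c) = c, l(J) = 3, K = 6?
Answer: 3234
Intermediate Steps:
C(p, t) = 6
V = 18 (V = (1*6)*3 = 6*3 = 18)
(-67 + V)*(-66 - G(0)) = (-67 + 18)*(-66 - 1*0) = -49*(-66 + 0) = -49*(-66) = 3234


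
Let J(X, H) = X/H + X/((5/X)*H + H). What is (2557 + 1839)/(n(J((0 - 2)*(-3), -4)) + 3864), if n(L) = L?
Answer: 96712/84957 ≈ 1.1384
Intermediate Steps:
J(X, H) = X/H + X/(H + 5*H/X) (J(X, H) = X/H + X/(5*H/X + H) = X/H + X/(H + 5*H/X))
(2557 + 1839)/(n(J((0 - 2)*(-3), -4)) + 3864) = (2557 + 1839)/(((0 - 2)*(-3))*(5 + 2*((0 - 2)*(-3)))/(-4*(5 + (0 - 2)*(-3))) + 3864) = 4396/(-2*(-3)*(-1/4)*(5 + 2*(-2*(-3)))/(5 - 2*(-3)) + 3864) = 4396/(6*(-1/4)*(5 + 2*6)/(5 + 6) + 3864) = 4396/(6*(-1/4)*(5 + 12)/11 + 3864) = 4396/(6*(-1/4)*(1/11)*17 + 3864) = 4396/(-51/22 + 3864) = 4396/(84957/22) = 4396*(22/84957) = 96712/84957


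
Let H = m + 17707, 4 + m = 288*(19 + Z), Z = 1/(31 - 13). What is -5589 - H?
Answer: -28780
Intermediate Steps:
Z = 1/18 ≈ 0.055556
m = 5484 (m = -4 + 288*(19 + 1/18) = -4 + 288*(343/18) = -4 + 5488 = 5484)
H = 23191 (H = 5484 + 17707 = 23191)
-5589 - H = -5589 - 1*23191 = -5589 - 23191 = -28780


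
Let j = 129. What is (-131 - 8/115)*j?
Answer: -1944417/115 ≈ -16908.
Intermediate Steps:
(-131 - 8/115)*j = (-131 - 8/115)*129 = -15073/115*129 = -1944417/115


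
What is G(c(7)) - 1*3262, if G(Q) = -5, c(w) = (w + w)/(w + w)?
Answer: -3267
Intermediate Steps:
c(w) = 1 (c(w) = (2*w)/((2*w)) = (2*w)*(1/(2*w)) = 1)
G(c(7)) - 1*3262 = -5 - 1*3262 = -5 - 3262 = -3267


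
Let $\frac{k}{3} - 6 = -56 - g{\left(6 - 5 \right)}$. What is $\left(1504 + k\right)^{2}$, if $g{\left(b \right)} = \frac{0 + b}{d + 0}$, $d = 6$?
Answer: $\frac{7327849}{4} \approx 1.832 \cdot 10^{6}$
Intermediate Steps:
$g{\left(b \right)} = \frac{b}{6}$ ($g{\left(b \right)} = \frac{0 + b}{6 + 0} = \frac{b}{6}$)
$k = - \frac{301}{2}$ ($k = 18 + 3 \left(-56 - \frac{6 - 5}{6}\right) = 18 + 3 \left(-56 - \frac{1}{6} \cdot 1\right) = 18 + 3 \left(-56 - \frac{1}{6}\right) = 18 + 3 \left(- \frac{337}{6}\right) = 18 - \frac{337}{2} = - \frac{301}{2} \approx -150.5$)
$\left(1504 + k\right)^{2} = \left(1504 - \frac{301}{2}\right)^{2} = \left(\frac{2707}{2}\right)^{2} = \frac{7327849}{4}$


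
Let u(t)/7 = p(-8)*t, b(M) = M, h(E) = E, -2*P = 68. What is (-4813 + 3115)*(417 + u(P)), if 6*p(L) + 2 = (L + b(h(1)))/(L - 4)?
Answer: -4820905/6 ≈ -8.0348e+5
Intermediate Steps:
P = -34 (P = -1/2*68 = -34)
p(L) = -1/3 + (1 + L)/(6*(-4 + L)) (p(L) = -1/3 + ((L + 1)/(L - 4))/6 = -1/3 + ((1 + L)/(-4 + L))/6 = -1/3 + (1 + L)/(6*(-4 + L)))
u(t) = -119*t/72 (u(t) = 7*(((9 - 1*(-8))/(6*(-4 - 8)))*t) = 7*(((1/6)*(9 + 8)/(-12))*t) = 7*(((1/6)*(-1/12)*17)*t) = 7*(-17*t/72) = -119*t/72)
(-4813 + 3115)*(417 + u(P)) = (-4813 + 3115)*(417 - 119/72*(-34)) = -1698*(417 + 2023/36) = -1698*17035/36 = -4820905/6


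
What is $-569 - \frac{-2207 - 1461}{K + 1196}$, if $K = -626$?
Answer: $- \frac{160331}{285} \approx -562.56$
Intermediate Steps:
$-569 - \frac{-2207 - 1461}{K + 1196} = -569 - \frac{-2207 - 1461}{-626 + 1196} = -569 - - \frac{3668}{570} = -569 - \left(-3668\right) \frac{1}{570} = -569 - - \frac{1834}{285} = -569 + \frac{1834}{285} = - \frac{160331}{285}$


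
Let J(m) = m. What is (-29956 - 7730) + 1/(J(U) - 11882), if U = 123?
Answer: -443149675/11759 ≈ -37686.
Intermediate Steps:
(-29956 - 7730) + 1/(J(U) - 11882) = (-29956 - 7730) + 1/(123 - 11882) = -37686 + 1/(-11759) = -37686 - 1/11759 = -443149675/11759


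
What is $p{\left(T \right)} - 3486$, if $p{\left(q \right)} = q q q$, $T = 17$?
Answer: $1427$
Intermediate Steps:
$p{\left(q \right)} = q^{3}$ ($p{\left(q \right)} = q^{2} q = q^{3}$)
$p{\left(T \right)} - 3486 = 17^{3} - 3486 = 4913 - 3486 = 1427$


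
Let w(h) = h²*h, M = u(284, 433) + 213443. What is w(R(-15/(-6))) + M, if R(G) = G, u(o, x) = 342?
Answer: 1710405/8 ≈ 2.1380e+5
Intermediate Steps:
M = 213785 (M = 342 + 213443 = 213785)
w(h) = h³
w(R(-15/(-6))) + M = (-15/(-6))³ + 213785 = (-15*(-⅙))³ + 213785 = (5/2)³ + 213785 = 125/8 + 213785 = 1710405/8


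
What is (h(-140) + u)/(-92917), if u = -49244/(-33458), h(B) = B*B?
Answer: -327913022/1554408493 ≈ -0.21096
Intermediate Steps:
h(B) = B²
u = 24622/16729 (u = -49244*(-1/33458) = 24622/16729 ≈ 1.4718)
(h(-140) + u)/(-92917) = ((-140)² + 24622/16729)/(-92917) = (19600 + 24622/16729)*(-1/92917) = (327913022/16729)*(-1/92917) = -327913022/1554408493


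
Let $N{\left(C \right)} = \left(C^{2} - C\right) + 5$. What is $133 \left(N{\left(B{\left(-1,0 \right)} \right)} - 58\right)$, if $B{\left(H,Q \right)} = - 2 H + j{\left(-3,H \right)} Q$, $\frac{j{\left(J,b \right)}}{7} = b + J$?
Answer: $-6783$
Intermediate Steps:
$j{\left(J,b \right)} = 7 J + 7 b$ ($j{\left(J,b \right)} = 7 \left(b + J\right) = 7 \left(J + b\right) = 7 J + 7 b$)
$B{\left(H,Q \right)} = - 2 H + Q \left(-21 + 7 H\right)$ ($B{\left(H,Q \right)} = - 2 H + \left(7 \left(-3\right) + 7 H\right) Q = - 2 H + \left(-21 + 7 H\right) Q = - 2 H + Q \left(-21 + 7 H\right)$)
$N{\left(C \right)} = 5 + C^{2} - C$
$133 \left(N{\left(B{\left(-1,0 \right)} \right)} - 58\right) = 133 \left(\left(5 + \left(\left(-2\right) \left(-1\right) + 7 \cdot 0 \left(-3 - 1\right)\right)^{2} - \left(\left(-2\right) \left(-1\right) + 7 \cdot 0 \left(-3 - 1\right)\right)\right) - 58\right) = 133 \left(\left(5 + \left(2 + 7 \cdot 0 \left(-4\right)\right)^{2} - \left(2 + 7 \cdot 0 \left(-4\right)\right)\right) - 58\right) = 133 \left(\left(5 + \left(2 + 0\right)^{2} - \left(2 + 0\right)\right) - 58\right) = 133 \left(\left(5 + 2^{2} - 2\right) - 58\right) = 133 \left(\left(5 + 4 - 2\right) - 58\right) = 133 \left(7 - 58\right) = 133 \left(-51\right) = -6783$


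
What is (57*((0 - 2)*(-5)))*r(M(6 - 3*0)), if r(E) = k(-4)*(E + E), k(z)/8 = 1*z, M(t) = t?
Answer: -218880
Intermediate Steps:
k(z) = 8*z (k(z) = 8*(1*z) = 8*z)
r(E) = -64*E (r(E) = (8*(-4))*(E + E) = -64*E)
(57*((0 - 2)*(-5)))*r(M(6 - 3*0)) = (57*((0 - 2)*(-5)))*(-64*(6 - 3*0)) = (57*(-2*(-5)))*(-64*(6 + 0)) = (57*10)*(-64*6) = 570*(-384) = -218880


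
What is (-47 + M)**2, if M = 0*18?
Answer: 2209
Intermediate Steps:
M = 0
(-47 + M)**2 = (-47 + 0)**2 = (-47)**2 = 2209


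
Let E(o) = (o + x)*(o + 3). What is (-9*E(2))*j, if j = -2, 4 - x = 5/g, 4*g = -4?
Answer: 990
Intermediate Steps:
g = -1 (g = (¼)*(-4) = -1)
x = 9 (x = 4 - 5/(-1) = 4 - 5*(-1) = 4 - 1*(-5) = 4 + 5 = 9)
E(o) = (3 + o)*(9 + o) (E(o) = (o + 9)*(o + 3) = (9 + o)*(3 + o) = (3 + o)*(9 + o))
(-9*E(2))*j = -9*(27 + 2² + 12*2)*(-2) = -9*(27 + 4 + 24)*(-2) = -9*55*(-2) = -495*(-2) = 990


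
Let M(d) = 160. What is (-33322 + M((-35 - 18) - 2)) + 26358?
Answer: -6804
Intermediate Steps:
(-33322 + M((-35 - 18) - 2)) + 26358 = (-33322 + 160) + 26358 = -33162 + 26358 = -6804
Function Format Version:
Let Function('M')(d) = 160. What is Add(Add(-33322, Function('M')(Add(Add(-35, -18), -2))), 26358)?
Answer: -6804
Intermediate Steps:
Add(Add(-33322, Function('M')(Add(Add(-35, -18), -2))), 26358) = Add(Add(-33322, 160), 26358) = Add(-33162, 26358) = -6804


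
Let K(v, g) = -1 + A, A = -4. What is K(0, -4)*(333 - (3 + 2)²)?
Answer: -1540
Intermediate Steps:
K(v, g) = -5 (K(v, g) = -1 - 4 = -5)
K(0, -4)*(333 - (3 + 2)²) = -5*(333 - (3 + 2)²) = -5*(333 - 1*5²) = -5*(333 - 1*25) = -5*(333 - 25) = -5*308 = -1540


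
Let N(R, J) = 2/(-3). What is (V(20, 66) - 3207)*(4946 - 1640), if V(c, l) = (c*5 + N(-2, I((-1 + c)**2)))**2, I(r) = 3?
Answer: 66054982/3 ≈ 2.2018e+7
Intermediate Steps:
N(R, J) = -2/3 (N(R, J) = 2*(-1/3) = -2/3)
V(c, l) = (-2/3 + 5*c)**2 (V(c, l) = (c*5 - 2/3)**2 = (5*c - 2/3)**2 = (-2/3 + 5*c)**2)
(V(20, 66) - 3207)*(4946 - 1640) = ((-2 + 15*20)**2/9 - 3207)*(4946 - 1640) = ((-2 + 300)**2/9 - 3207)*3306 = ((1/9)*298**2 - 3207)*3306 = ((1/9)*88804 - 3207)*3306 = (88804/9 - 3207)*3306 = (59941/9)*3306 = 66054982/3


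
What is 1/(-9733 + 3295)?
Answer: -1/6438 ≈ -0.00015533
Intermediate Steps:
1/(-9733 + 3295) = 1/(-6438) = -1/6438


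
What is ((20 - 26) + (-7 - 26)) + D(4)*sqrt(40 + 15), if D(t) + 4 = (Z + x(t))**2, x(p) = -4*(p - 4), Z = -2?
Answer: -39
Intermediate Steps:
x(p) = 16 - 4*p (x(p) = -4*(-4 + p) = 16 - 4*p)
D(t) = -4 + (14 - 4*t)**2 (D(t) = -4 + (-2 + (16 - 4*t))**2 = -4 + (14 - 4*t)**2)
((20 - 26) + (-7 - 26)) + D(4)*sqrt(40 + 15) = ((20 - 26) + (-7 - 26)) + (-4 + 4*(-7 + 2*4)**2)*sqrt(40 + 15) = (-6 - 33) + (-4 + 4*(-7 + 8)**2)*sqrt(55) = -39 + (-4 + 4*1**2)*sqrt(55) = -39 + (-4 + 4*1)*sqrt(55) = -39 + (-4 + 4)*sqrt(55) = -39 + 0*sqrt(55) = -39 + 0 = -39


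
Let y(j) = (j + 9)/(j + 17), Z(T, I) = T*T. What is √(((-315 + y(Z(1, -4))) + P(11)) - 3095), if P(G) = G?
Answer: I*√30586/3 ≈ 58.296*I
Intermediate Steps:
Z(T, I) = T²
y(j) = (9 + j)/(17 + j)
√(((-315 + y(Z(1, -4))) + P(11)) - 3095) = √(((-315 + (9 + 1²)/(17 + 1²)) + 11) - 3095) = √(((-315 + (9 + 1)/(17 + 1)) + 11) - 3095) = √(((-315 + 10/18) + 11) - 3095) = √(((-315 + (1/18)*10) + 11) - 3095) = √(((-315 + 5/9) + 11) - 3095) = √((-2830/9 + 11) - 3095) = √(-2731/9 - 3095) = √(-30586/9) = I*√30586/3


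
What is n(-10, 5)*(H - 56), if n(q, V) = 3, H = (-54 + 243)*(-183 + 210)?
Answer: 15141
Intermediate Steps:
H = 5103 (H = 189*27 = 5103)
n(-10, 5)*(H - 56) = 3*(5103 - 56) = 3*5047 = 15141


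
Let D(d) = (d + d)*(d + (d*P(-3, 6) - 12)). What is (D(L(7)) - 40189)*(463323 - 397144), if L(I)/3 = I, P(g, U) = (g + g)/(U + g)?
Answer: -2751391925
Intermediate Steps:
P(g, U) = 2*g/(U + g) (P(g, U) = (2*g)/(U + g) = 2*g/(U + g))
L(I) = 3*I
D(d) = 2*d*(-12 - d) (D(d) = (d + d)*(d + (d*(2*(-3)/(6 - 3)) - 12)) = (2*d)*(d + (d*(2*(-3)/3) - 12)) = (2*d)*(d + (d*(2*(-3)*(1/3)) - 12)) = (2*d)*(d + (d*(-2) - 12)) = (2*d)*(d + (-2*d - 12)) = (2*d)*(d + (-12 - 2*d)) = (2*d)*(-12 - d) = 2*d*(-12 - d))
(D(L(7)) - 40189)*(463323 - 397144) = (-2*3*7*(12 + 3*7) - 40189)*(463323 - 397144) = (-2*21*(12 + 21) - 40189)*66179 = (-2*21*33 - 40189)*66179 = (-1386 - 40189)*66179 = -41575*66179 = -2751391925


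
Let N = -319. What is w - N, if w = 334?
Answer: 653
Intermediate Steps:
w - N = 334 - 1*(-319) = 334 + 319 = 653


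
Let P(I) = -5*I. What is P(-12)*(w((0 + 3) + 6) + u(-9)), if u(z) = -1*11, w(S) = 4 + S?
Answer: 120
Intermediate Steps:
u(z) = -11
P(-12)*(w((0 + 3) + 6) + u(-9)) = (-5*(-12))*((4 + ((0 + 3) + 6)) - 11) = 60*((4 + (3 + 6)) - 11) = 60*((4 + 9) - 11) = 60*(13 - 11) = 60*2 = 120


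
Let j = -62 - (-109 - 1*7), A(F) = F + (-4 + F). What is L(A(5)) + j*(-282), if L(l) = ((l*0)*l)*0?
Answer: -15228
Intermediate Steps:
A(F) = -4 + 2*F
L(l) = 0 (L(l) = (0*l)*0 = 0*0 = 0)
j = 54 (j = -62 - (-109 - 7) = -62 - 1*(-116) = -62 + 116 = 54)
L(A(5)) + j*(-282) = 0 + 54*(-282) = 0 - 15228 = -15228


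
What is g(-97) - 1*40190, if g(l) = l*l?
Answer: -30781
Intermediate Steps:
g(l) = l²
g(-97) - 1*40190 = (-97)² - 1*40190 = 9409 - 40190 = -30781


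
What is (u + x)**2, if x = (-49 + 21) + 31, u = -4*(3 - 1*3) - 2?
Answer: 1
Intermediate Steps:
u = -2 (u = -4*(3 - 3) - 2 = -4*0 - 2 = 0 - 2 = -2)
x = 3 (x = -28 + 31 = 3)
(u + x)**2 = (-2 + 3)**2 = 1**2 = 1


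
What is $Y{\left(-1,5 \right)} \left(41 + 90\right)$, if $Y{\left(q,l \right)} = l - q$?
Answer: $786$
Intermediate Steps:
$Y{\left(-1,5 \right)} \left(41 + 90\right) = \left(5 - -1\right) \left(41 + 90\right) = \left(5 + 1\right) 131 = 6 \cdot 131 = 786$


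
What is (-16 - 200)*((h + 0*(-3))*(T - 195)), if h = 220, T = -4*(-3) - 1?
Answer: 8743680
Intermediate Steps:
T = 11 (T = 12 - 1 = 11)
(-16 - 200)*((h + 0*(-3))*(T - 195)) = (-16 - 200)*((220 + 0*(-3))*(11 - 195)) = -216*(220 + 0)*(-184) = -47520*(-184) = -216*(-40480) = 8743680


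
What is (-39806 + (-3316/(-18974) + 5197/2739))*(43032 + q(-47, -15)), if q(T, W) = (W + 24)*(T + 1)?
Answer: -14693277243742742/8661631 ≈ -1.6964e+9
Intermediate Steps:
q(T, W) = (1 + T)*(24 + W) (q(T, W) = (24 + W)*(1 + T) = (1 + T)*(24 + W))
(-39806 + (-3316/(-18974) + 5197/2739))*(43032 + q(-47, -15)) = (-39806 + (-3316/(-18974) + 5197/2739))*(43032 + (24 - 15 + 24*(-47) - 47*(-15))) = (-39806 + (-3316*(-1/18974) + 5197*(1/2739)))*(43032 + (24 - 15 - 1128 + 705)) = (-39806 + (1658/9487 + 5197/2739))*(43032 - 414) = (-39806 + 53845201/25984893)*42618 = -1034300805557/25984893*42618 = -14693277243742742/8661631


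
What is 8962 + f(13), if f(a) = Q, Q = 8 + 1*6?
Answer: 8976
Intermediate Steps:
Q = 14 (Q = 8 + 6 = 14)
f(a) = 14
8962 + f(13) = 8962 + 14 = 8976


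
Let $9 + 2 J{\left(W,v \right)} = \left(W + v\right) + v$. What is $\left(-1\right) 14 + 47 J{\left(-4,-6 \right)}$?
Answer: $- \frac{1203}{2} \approx -601.5$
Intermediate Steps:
$J{\left(W,v \right)} = - \frac{9}{2} + v + \frac{W}{2}$ ($J{\left(W,v \right)} = - \frac{9}{2} + \frac{\left(W + v\right) + v}{2} = - \frac{9}{2} + \frac{W + 2 v}{2} = - \frac{9}{2} + \left(v + \frac{W}{2}\right) = - \frac{9}{2} + v + \frac{W}{2}$)
$\left(-1\right) 14 + 47 J{\left(-4,-6 \right)} = \left(-1\right) 14 + 47 \left(- \frac{9}{2} - 6 + \frac{1}{2} \left(-4\right)\right) = -14 + 47 \left(- \frac{9}{2} - 6 - 2\right) = -14 + 47 \left(- \frac{25}{2}\right) = -14 - \frac{1175}{2} = - \frac{1203}{2}$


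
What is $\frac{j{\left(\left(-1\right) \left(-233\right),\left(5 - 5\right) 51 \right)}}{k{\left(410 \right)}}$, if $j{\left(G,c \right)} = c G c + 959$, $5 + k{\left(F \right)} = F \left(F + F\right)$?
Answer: $\frac{959}{336195} \approx 0.0028525$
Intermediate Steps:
$k{\left(F \right)} = -5 + 2 F^{2}$ ($k{\left(F \right)} = -5 + F \left(F + F\right) = -5 + F 2 F = -5 + 2 F^{2}$)
$j{\left(G,c \right)} = 959 + G c^{2}$ ($j{\left(G,c \right)} = G c c + 959 = G c^{2} + 959 = 959 + G c^{2}$)
$\frac{j{\left(\left(-1\right) \left(-233\right),\left(5 - 5\right) 51 \right)}}{k{\left(410 \right)}} = \frac{959 + \left(-1\right) \left(-233\right) \left(\left(5 - 5\right) 51\right)^{2}}{-5 + 2 \cdot 410^{2}} = \frac{959 + 233 \left(\left(5 - 5\right) 51\right)^{2}}{-5 + 2 \cdot 168100} = \frac{959 + 233 \left(0 \cdot 51\right)^{2}}{-5 + 336200} = \frac{959 + 233 \cdot 0^{2}}{336195} = \left(959 + 233 \cdot 0\right) \frac{1}{336195} = \left(959 + 0\right) \frac{1}{336195} = 959 \cdot \frac{1}{336195} = \frac{959}{336195}$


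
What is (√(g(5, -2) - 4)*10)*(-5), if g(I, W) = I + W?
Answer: -50*I ≈ -50.0*I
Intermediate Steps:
(√(g(5, -2) - 4)*10)*(-5) = (√((5 - 2) - 4)*10)*(-5) = (√(3 - 4)*10)*(-5) = (√(-1)*10)*(-5) = (I*10)*(-5) = (10*I)*(-5) = -50*I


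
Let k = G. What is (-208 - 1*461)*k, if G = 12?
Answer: -8028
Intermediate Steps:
k = 12
(-208 - 1*461)*k = (-208 - 1*461)*12 = (-208 - 461)*12 = -669*12 = -8028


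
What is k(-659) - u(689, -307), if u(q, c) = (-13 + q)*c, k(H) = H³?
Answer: -285983647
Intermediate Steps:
u(q, c) = c*(-13 + q)
k(-659) - u(689, -307) = (-659)³ - (-307)*(-13 + 689) = -286191179 - (-307)*676 = -286191179 - 1*(-207532) = -286191179 + 207532 = -285983647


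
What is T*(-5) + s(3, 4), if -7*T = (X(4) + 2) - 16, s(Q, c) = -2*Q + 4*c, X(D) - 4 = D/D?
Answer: 25/7 ≈ 3.5714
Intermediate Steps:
X(D) = 5 (X(D) = 4 + D/D = 4 + 1 = 5)
T = 9/7 (T = -((5 + 2) - 16)/7 = -(7 - 16)/7 = -⅐*(-9) = 9/7 ≈ 1.2857)
T*(-5) + s(3, 4) = (9/7)*(-5) + (-2*3 + 4*4) = -45/7 + (-6 + 16) = -45/7 + 10 = 25/7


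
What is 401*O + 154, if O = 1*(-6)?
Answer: -2252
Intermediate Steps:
O = -6
401*O + 154 = 401*(-6) + 154 = -2406 + 154 = -2252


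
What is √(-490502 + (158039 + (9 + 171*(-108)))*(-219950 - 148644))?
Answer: I*√51448841022 ≈ 2.2682e+5*I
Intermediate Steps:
√(-490502 + (158039 + (9 + 171*(-108)))*(-219950 - 148644)) = √(-490502 + (158039 + (9 - 18468))*(-368594)) = √(-490502 + (158039 - 18459)*(-368594)) = √(-490502 + 139580*(-368594)) = √(-490502 - 51448350520) = √(-51448841022) = I*√51448841022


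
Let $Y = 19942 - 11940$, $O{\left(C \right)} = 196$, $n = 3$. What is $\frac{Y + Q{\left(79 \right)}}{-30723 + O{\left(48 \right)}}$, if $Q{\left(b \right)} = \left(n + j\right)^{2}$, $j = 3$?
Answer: $- \frac{8038}{30527} \approx -0.26331$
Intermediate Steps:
$Q{\left(b \right)} = 36$ ($Q{\left(b \right)} = \left(3 + 3\right)^{2} = 6^{2} = 36$)
$Y = 8002$
$\frac{Y + Q{\left(79 \right)}}{-30723 + O{\left(48 \right)}} = \frac{8002 + 36}{-30723 + 196} = \frac{8038}{-30527} = 8038 \left(- \frac{1}{30527}\right) = - \frac{8038}{30527}$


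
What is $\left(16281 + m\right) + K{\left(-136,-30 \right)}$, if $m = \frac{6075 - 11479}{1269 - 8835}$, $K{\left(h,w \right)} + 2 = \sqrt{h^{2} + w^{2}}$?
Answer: $\frac{61586159}{3783} + 2 \sqrt{4849} \approx 16419.0$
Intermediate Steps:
$K{\left(h,w \right)} = -2 + \sqrt{h^{2} + w^{2}}$
$m = \frac{2702}{3783}$ ($m = - \frac{5404}{-7566} = \left(-5404\right) \left(- \frac{1}{7566}\right) = \frac{2702}{3783} \approx 0.71425$)
$\left(16281 + m\right) + K{\left(-136,-30 \right)} = \left(16281 + \frac{2702}{3783}\right) - \left(2 - \sqrt{\left(-136\right)^{2} + \left(-30\right)^{2}}\right) = \frac{61593725}{3783} - \left(2 - \sqrt{18496 + 900}\right) = \frac{61593725}{3783} - \left(2 - \sqrt{19396}\right) = \frac{61593725}{3783} - \left(2 - 2 \sqrt{4849}\right) = \frac{61586159}{3783} + 2 \sqrt{4849}$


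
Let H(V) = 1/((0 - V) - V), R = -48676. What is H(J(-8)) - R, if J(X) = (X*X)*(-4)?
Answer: 24922113/512 ≈ 48676.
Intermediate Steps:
J(X) = -4*X² (J(X) = X²*(-4) = -4*X²)
H(V) = -1/(2*V) (H(V) = 1/(-V - V) = 1/(-2*V) = -1/(2*V))
H(J(-8)) - R = -1/(2*((-4*(-8)²))) - 1*(-48676) = -1/(2*((-4*64))) + 48676 = -½/(-256) + 48676 = -½*(-1/256) + 48676 = 1/512 + 48676 = 24922113/512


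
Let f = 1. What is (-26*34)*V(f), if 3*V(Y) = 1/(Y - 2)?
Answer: 884/3 ≈ 294.67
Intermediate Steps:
V(Y) = 1/(3*(-2 + Y)) (V(Y) = 1/(3*(Y - 2)) = 1/(3*(-2 + Y)))
(-26*34)*V(f) = (-26*34)*(1/(3*(-2 + 1))) = -884/(3*(-1)) = -884*(-1)/3 = -884*(-1/3) = 884/3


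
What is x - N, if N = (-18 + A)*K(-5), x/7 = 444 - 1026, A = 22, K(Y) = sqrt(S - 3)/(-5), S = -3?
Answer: -4074 + 4*I*sqrt(6)/5 ≈ -4074.0 + 1.9596*I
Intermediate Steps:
K(Y) = -I*sqrt(6)/5 (K(Y) = sqrt(-3 - 3)/(-5) = sqrt(-6)*(-1/5) = (I*sqrt(6))*(-1/5) = -I*sqrt(6)/5)
x = -4074 (x = 7*(444 - 1026) = 7*(-582) = -4074)
N = -4*I*sqrt(6)/5 (N = (-18 + 22)*(-I*sqrt(6)/5) = 4*(-I*sqrt(6)/5) = -4*I*sqrt(6)/5 ≈ -1.9596*I)
x - N = -4074 - (-4)*I*sqrt(6)/5 = -4074 + 4*I*sqrt(6)/5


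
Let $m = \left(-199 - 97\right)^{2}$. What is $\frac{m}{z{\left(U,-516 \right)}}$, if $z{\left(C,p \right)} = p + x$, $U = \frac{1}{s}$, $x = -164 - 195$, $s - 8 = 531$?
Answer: $- \frac{87616}{875} \approx -100.13$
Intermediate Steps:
$s = 539$ ($s = 8 + 531 = 539$)
$x = -359$
$m = 87616$ ($m = \left(-296\right)^{2} = 87616$)
$U = \frac{1}{539} \approx 0.0018553$
$z{\left(C,p \right)} = -359 + p$ ($z{\left(C,p \right)} = p - 359 = -359 + p$)
$\frac{m}{z{\left(U,-516 \right)}} = \frac{87616}{-359 - 516} = \frac{87616}{-875} = 87616 \left(- \frac{1}{875}\right) = - \frac{87616}{875}$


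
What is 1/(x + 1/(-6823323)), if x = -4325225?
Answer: -6823323/29512407222676 ≈ -2.3120e-7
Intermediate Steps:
1/(x + 1/(-6823323)) = 1/(-4325225 + 1/(-6823323)) = 1/(-4325225 - 1/6823323) = 1/(-29512407222676/6823323) = -6823323/29512407222676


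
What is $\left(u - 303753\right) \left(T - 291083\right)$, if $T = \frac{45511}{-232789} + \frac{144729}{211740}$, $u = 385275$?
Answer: $- \frac{194941836435485544993}{8215123810} \approx -2.373 \cdot 10^{10}$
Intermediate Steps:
$T = \frac{8018273347}{16430247620}$ ($T = 45511 \left(- \frac{1}{232789}\right) + 144729 \cdot \frac{1}{211740} = - \frac{45511}{232789} + \frac{48243}{70580} = \frac{8018273347}{16430247620} \approx 0.48802$)
$\left(u - 303753\right) \left(T - 291083\right) = \left(385275 - 303753\right) \left(\frac{8018273347}{16430247620} - 291083\right) = 81522 \left(- \frac{4782557749699113}{16430247620}\right) = - \frac{194941836435485544993}{8215123810}$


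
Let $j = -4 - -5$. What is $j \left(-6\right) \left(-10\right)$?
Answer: $60$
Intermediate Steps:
$j = 1$ ($j = -4 + 5 = 1$)
$j \left(-6\right) \left(-10\right) = 1 \left(-6\right) \left(-10\right) = \left(-6\right) \left(-10\right) = 60$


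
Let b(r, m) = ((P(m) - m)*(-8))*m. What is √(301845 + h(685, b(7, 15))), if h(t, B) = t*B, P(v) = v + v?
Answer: I*√931155 ≈ 964.96*I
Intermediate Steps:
P(v) = 2*v
b(r, m) = -8*m² (b(r, m) = ((2*m - m)*(-8))*m = (m*(-8))*m = (-8*m)*m = -8*m²)
h(t, B) = B*t
√(301845 + h(685, b(7, 15))) = √(301845 - 8*15²*685) = √(301845 - 8*225*685) = √(301845 - 1800*685) = √(301845 - 1233000) = √(-931155) = I*√931155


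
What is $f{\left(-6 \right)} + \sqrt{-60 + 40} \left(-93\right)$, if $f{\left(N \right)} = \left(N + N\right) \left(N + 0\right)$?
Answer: $72 - 186 i \sqrt{5} \approx 72.0 - 415.91 i$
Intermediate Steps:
$f{\left(N \right)} = 2 N^{2}$ ($f{\left(N \right)} = 2 N N = 2 N^{2}$)
$f{\left(-6 \right)} + \sqrt{-60 + 40} \left(-93\right) = 2 \left(-6\right)^{2} + \sqrt{-60 + 40} \left(-93\right) = 2 \cdot 36 + \sqrt{-20} \left(-93\right) = 72 + 2 i \sqrt{5} \left(-93\right) = 72 - 186 i \sqrt{5}$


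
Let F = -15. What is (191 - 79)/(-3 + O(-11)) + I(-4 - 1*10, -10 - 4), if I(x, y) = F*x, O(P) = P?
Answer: 202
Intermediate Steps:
I(x, y) = -15*x
(191 - 79)/(-3 + O(-11)) + I(-4 - 1*10, -10 - 4) = (191 - 79)/(-3 - 11) - 15*(-4 - 1*10) = 112/(-14) - 15*(-4 - 10) = 112*(-1/14) - 15*(-14) = -8 + 210 = 202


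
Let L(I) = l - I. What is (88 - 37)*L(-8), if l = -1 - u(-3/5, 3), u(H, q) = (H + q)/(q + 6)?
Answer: 1717/5 ≈ 343.40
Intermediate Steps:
u(H, q) = (H + q)/(6 + q)
l = -19/15 (l = -1 - (-3/5 + 3)/(6 + 3) = -1 - (-3*⅕ + 3)/9 = -1 - (-⅗ + 3)/9 = -1 - 12/(9*5) = -1 - 1*4/15 = -1 - 4/15 = -19/15 ≈ -1.2667)
L(I) = -19/15 - I
(88 - 37)*L(-8) = (88 - 37)*(-19/15 - 1*(-8)) = 51*(-19/15 + 8) = 51*(101/15) = 1717/5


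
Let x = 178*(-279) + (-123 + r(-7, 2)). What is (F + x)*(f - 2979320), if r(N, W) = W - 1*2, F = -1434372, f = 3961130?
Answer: -1457160184170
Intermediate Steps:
r(N, W) = -2 + W (r(N, W) = W - 2 = -2 + W)
x = -49785 (x = 178*(-279) + (-123 + (-2 + 2)) = -49662 + (-123 + 0) = -49662 - 123 = -49785)
(F + x)*(f - 2979320) = (-1434372 - 49785)*(3961130 - 2979320) = -1484157*981810 = -1457160184170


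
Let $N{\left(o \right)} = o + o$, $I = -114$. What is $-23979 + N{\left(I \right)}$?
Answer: $-24207$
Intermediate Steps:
$N{\left(o \right)} = 2 o$
$-23979 + N{\left(I \right)} = -23979 + 2 \left(-114\right) = -23979 - 228 = -24207$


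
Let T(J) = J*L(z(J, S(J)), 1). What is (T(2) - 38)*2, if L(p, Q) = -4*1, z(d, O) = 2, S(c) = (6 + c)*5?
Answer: -92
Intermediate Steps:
S(c) = 30 + 5*c
L(p, Q) = -4
T(J) = -4*J (T(J) = J*(-4) = -4*J)
(T(2) - 38)*2 = (-4*2 - 38)*2 = (-8 - 38)*2 = -46*2 = -92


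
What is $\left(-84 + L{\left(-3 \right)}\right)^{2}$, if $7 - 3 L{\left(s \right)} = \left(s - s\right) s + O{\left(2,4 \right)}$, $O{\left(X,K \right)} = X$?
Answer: $\frac{61009}{9} \approx 6778.8$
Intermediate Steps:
$L{\left(s \right)} = \frac{5}{3}$ ($L{\left(s \right)} = \frac{7}{3} - \frac{\left(s - s\right) s + 2}{3} = \frac{7}{3} - \frac{0 s + 2}{3} = \frac{7}{3} - \frac{0 + 2}{3} = \frac{7}{3} - \frac{2}{3} = \frac{5}{3}$)
$\left(-84 + L{\left(-3 \right)}\right)^{2} = \left(-84 + \frac{5}{3}\right)^{2} = \left(- \frac{247}{3}\right)^{2} = \frac{61009}{9}$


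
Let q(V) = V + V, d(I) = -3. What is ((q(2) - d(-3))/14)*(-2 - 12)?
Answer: -7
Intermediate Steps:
q(V) = 2*V
((q(2) - d(-3))/14)*(-2 - 12) = ((2*2 - 1*(-3))/14)*(-2 - 12) = ((4 + 3)*(1/14))*(-14) = (7*(1/14))*(-14) = (½)*(-14) = -7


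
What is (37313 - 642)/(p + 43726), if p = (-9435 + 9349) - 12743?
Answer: 36671/30897 ≈ 1.1869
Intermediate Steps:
p = -12829 (p = -86 - 12743 = -12829)
(37313 - 642)/(p + 43726) = (37313 - 642)/(-12829 + 43726) = 36671/30897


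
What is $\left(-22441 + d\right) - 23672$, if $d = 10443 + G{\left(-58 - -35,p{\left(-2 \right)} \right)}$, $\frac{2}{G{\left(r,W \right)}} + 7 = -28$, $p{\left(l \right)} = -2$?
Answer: $- \frac{1248452}{35} \approx -35670.0$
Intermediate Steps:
$G{\left(r,W \right)} = - \frac{2}{35}$ ($G{\left(r,W \right)} = \frac{2}{-7 - 28} = \frac{2}{-35} = 2 \left(- \frac{1}{35}\right) = - \frac{2}{35}$)
$d = \frac{365503}{35}$ ($d = 10443 - \frac{2}{35} = \frac{365503}{35} \approx 10443.0$)
$\left(-22441 + d\right) - 23672 = \left(-22441 + \frac{365503}{35}\right) - 23672 = - \frac{419932}{35} - 23672 = - \frac{1248452}{35}$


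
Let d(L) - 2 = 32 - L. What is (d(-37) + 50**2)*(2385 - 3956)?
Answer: -4039041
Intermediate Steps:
d(L) = 34 - L (d(L) = 2 + (32 - L) = 34 - L)
(d(-37) + 50**2)*(2385 - 3956) = ((34 - 1*(-37)) + 50**2)*(2385 - 3956) = ((34 + 37) + 2500)*(-1571) = (71 + 2500)*(-1571) = 2571*(-1571) = -4039041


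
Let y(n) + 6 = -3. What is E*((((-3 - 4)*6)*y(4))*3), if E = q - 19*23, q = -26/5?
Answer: -2507274/5 ≈ -5.0146e+5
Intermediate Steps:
q = -26/5 (q = -26*1/5 = -26/5 ≈ -5.2000)
y(n) = -9 (y(n) = -6 - 3 = -9)
E = -2211/5 (E = -26/5 - 19*23 = -26/5 - 437 = -2211/5 ≈ -442.20)
E*((((-3 - 4)*6)*y(4))*3) = -2211*((-3 - 4)*6)*(-9)*3/5 = -2211*-7*6*(-9)*3/5 = -2211*(-42*(-9))*3/5 = -835758*3/5 = -2211/5*1134 = -2507274/5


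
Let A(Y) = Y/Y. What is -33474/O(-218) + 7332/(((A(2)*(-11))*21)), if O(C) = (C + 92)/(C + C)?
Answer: -26764216/231 ≈ -1.1586e+5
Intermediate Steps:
A(Y) = 1
O(C) = (92 + C)/(2*C) (O(C) = (92 + C)/((2*C)) = (92 + C)*(1/(2*C)) = (92 + C)/(2*C))
-33474/O(-218) + 7332/(((A(2)*(-11))*21)) = -33474*(-436/(92 - 218)) + 7332/(((1*(-11))*21)) = -33474/((1/2)*(-1/218)*(-126)) + 7332/((-11*21)) = -33474/63/218 + 7332/(-231) = -33474*218/63 + 7332*(-1/231) = -347492/3 - 2444/77 = -26764216/231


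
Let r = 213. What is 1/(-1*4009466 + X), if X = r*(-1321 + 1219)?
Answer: -1/4031192 ≈ -2.4807e-7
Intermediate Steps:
X = -21726 (X = 213*(-1321 + 1219) = 213*(-102) = -21726)
1/(-1*4009466 + X) = 1/(-1*4009466 - 21726) = 1/(-4009466 - 21726) = 1/(-4031192) = -1/4031192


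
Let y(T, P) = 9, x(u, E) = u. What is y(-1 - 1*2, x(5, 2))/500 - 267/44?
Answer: -8319/1375 ≈ -6.0502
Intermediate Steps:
y(-1 - 1*2, x(5, 2))/500 - 267/44 = 9/500 - 267/44 = -8319/1375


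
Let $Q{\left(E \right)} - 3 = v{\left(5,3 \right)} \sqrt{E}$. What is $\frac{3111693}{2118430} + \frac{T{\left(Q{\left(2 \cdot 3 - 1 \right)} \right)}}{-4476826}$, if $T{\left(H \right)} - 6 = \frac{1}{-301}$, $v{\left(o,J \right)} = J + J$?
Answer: $\frac{1048269780571417}{713659148364295} \approx 1.4689$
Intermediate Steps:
$v{\left(o,J \right)} = 2 J$
$Q{\left(E \right)} = 3 + 6 \sqrt{E}$ ($Q{\left(E \right)} = 3 + 2 \cdot 3 \sqrt{E} = 3 + 6 \sqrt{E}$)
$T{\left(H \right)} = \frac{1805}{301}$ ($T{\left(H \right)} = 6 + \frac{1}{-301} = 6 - \frac{1}{301} = \frac{1805}{301}$)
$\frac{3111693}{2118430} + \frac{T{\left(Q{\left(2 \cdot 3 - 1 \right)} \right)}}{-4476826} = \frac{3111693}{2118430} + \frac{1805}{301 \left(-4476826\right)} = 3111693 \cdot \frac{1}{2118430} + \frac{1805}{301} \left(- \frac{1}{4476826}\right) = \frac{3111693}{2118430} - \frac{1805}{1347524626} = \frac{1048269780571417}{713659148364295}$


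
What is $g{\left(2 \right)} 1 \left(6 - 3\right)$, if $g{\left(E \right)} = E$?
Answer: $6$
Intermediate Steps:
$g{\left(2 \right)} 1 \left(6 - 3\right) = 2 \cdot 1 \left(6 - 3\right) = 2 \cdot 1 \cdot 3 = 2 \cdot 3 = 6$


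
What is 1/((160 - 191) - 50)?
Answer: -1/81 ≈ -0.012346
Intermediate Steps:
1/((160 - 191) - 50) = 1/(-31 - 50) = 1/(-81) = -1/81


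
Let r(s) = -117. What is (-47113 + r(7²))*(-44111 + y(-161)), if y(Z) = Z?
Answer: 2090966560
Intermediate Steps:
(-47113 + r(7²))*(-44111 + y(-161)) = (-47113 - 117)*(-44111 - 161) = -47230*(-44272) = 2090966560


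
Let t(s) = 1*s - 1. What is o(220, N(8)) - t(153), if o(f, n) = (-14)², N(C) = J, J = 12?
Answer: 44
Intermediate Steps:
N(C) = 12
t(s) = -1 + s (t(s) = s - 1 = -1 + s)
o(f, n) = 196
o(220, N(8)) - t(153) = 196 - (-1 + 153) = 196 - 1*152 = 196 - 152 = 44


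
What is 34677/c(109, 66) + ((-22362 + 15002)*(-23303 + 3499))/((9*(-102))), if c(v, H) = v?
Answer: -7927863737/50031 ≈ -1.5846e+5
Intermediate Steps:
34677/c(109, 66) + ((-22362 + 15002)*(-23303 + 3499))/((9*(-102))) = 34677/109 + ((-22362 + 15002)*(-23303 + 3499))/((9*(-102))) = 34677*(1/109) - 7360*(-19804)/(-918) = 34677/109 + 145757440*(-1/918) = 34677/109 - 72878720/459 = -7927863737/50031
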